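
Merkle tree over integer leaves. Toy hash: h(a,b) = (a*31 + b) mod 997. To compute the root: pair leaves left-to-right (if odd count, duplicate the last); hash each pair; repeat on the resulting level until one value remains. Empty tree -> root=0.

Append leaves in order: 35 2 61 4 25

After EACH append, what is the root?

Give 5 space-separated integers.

After append 35 (leaves=[35]):
  L0: [35]
  root=35
After append 2 (leaves=[35, 2]):
  L0: [35, 2]
  L1: h(35,2)=(35*31+2)%997=90 -> [90]
  root=90
After append 61 (leaves=[35, 2, 61]):
  L0: [35, 2, 61]
  L1: h(35,2)=(35*31+2)%997=90 h(61,61)=(61*31+61)%997=955 -> [90, 955]
  L2: h(90,955)=(90*31+955)%997=754 -> [754]
  root=754
After append 4 (leaves=[35, 2, 61, 4]):
  L0: [35, 2, 61, 4]
  L1: h(35,2)=(35*31+2)%997=90 h(61,4)=(61*31+4)%997=898 -> [90, 898]
  L2: h(90,898)=(90*31+898)%997=697 -> [697]
  root=697
After append 25 (leaves=[35, 2, 61, 4, 25]):
  L0: [35, 2, 61, 4, 25]
  L1: h(35,2)=(35*31+2)%997=90 h(61,4)=(61*31+4)%997=898 h(25,25)=(25*31+25)%997=800 -> [90, 898, 800]
  L2: h(90,898)=(90*31+898)%997=697 h(800,800)=(800*31+800)%997=675 -> [697, 675]
  L3: h(697,675)=(697*31+675)%997=348 -> [348]
  root=348

Answer: 35 90 754 697 348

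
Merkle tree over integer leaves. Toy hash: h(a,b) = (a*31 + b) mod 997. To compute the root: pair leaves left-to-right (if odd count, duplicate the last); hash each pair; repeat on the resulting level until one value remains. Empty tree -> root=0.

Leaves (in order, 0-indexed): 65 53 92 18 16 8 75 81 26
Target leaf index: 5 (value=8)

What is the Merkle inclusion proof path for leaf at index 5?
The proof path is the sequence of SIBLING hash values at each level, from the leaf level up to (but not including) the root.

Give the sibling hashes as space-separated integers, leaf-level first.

Answer: 16 412 179 530

Derivation:
L0 (leaves): [65, 53, 92, 18, 16, 8, 75, 81, 26], target index=5
L1: h(65,53)=(65*31+53)%997=74 [pair 0] h(92,18)=(92*31+18)%997=876 [pair 1] h(16,8)=(16*31+8)%997=504 [pair 2] h(75,81)=(75*31+81)%997=412 [pair 3] h(26,26)=(26*31+26)%997=832 [pair 4] -> [74, 876, 504, 412, 832]
  Sibling for proof at L0: 16
L2: h(74,876)=(74*31+876)%997=179 [pair 0] h(504,412)=(504*31+412)%997=84 [pair 1] h(832,832)=(832*31+832)%997=702 [pair 2] -> [179, 84, 702]
  Sibling for proof at L1: 412
L3: h(179,84)=(179*31+84)%997=648 [pair 0] h(702,702)=(702*31+702)%997=530 [pair 1] -> [648, 530]
  Sibling for proof at L2: 179
L4: h(648,530)=(648*31+530)%997=678 [pair 0] -> [678]
  Sibling for proof at L3: 530
Root: 678
Proof path (sibling hashes from leaf to root): [16, 412, 179, 530]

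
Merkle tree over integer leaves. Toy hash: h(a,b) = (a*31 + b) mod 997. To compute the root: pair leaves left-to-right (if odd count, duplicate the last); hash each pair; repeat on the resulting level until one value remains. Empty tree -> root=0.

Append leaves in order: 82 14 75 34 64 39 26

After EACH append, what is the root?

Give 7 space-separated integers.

Answer: 82 562 879 838 787 984 790

Derivation:
After append 82 (leaves=[82]):
  L0: [82]
  root=82
After append 14 (leaves=[82, 14]):
  L0: [82, 14]
  L1: h(82,14)=(82*31+14)%997=562 -> [562]
  root=562
After append 75 (leaves=[82, 14, 75]):
  L0: [82, 14, 75]
  L1: h(82,14)=(82*31+14)%997=562 h(75,75)=(75*31+75)%997=406 -> [562, 406]
  L2: h(562,406)=(562*31+406)%997=879 -> [879]
  root=879
After append 34 (leaves=[82, 14, 75, 34]):
  L0: [82, 14, 75, 34]
  L1: h(82,14)=(82*31+14)%997=562 h(75,34)=(75*31+34)%997=365 -> [562, 365]
  L2: h(562,365)=(562*31+365)%997=838 -> [838]
  root=838
After append 64 (leaves=[82, 14, 75, 34, 64]):
  L0: [82, 14, 75, 34, 64]
  L1: h(82,14)=(82*31+14)%997=562 h(75,34)=(75*31+34)%997=365 h(64,64)=(64*31+64)%997=54 -> [562, 365, 54]
  L2: h(562,365)=(562*31+365)%997=838 h(54,54)=(54*31+54)%997=731 -> [838, 731]
  L3: h(838,731)=(838*31+731)%997=787 -> [787]
  root=787
After append 39 (leaves=[82, 14, 75, 34, 64, 39]):
  L0: [82, 14, 75, 34, 64, 39]
  L1: h(82,14)=(82*31+14)%997=562 h(75,34)=(75*31+34)%997=365 h(64,39)=(64*31+39)%997=29 -> [562, 365, 29]
  L2: h(562,365)=(562*31+365)%997=838 h(29,29)=(29*31+29)%997=928 -> [838, 928]
  L3: h(838,928)=(838*31+928)%997=984 -> [984]
  root=984
After append 26 (leaves=[82, 14, 75, 34, 64, 39, 26]):
  L0: [82, 14, 75, 34, 64, 39, 26]
  L1: h(82,14)=(82*31+14)%997=562 h(75,34)=(75*31+34)%997=365 h(64,39)=(64*31+39)%997=29 h(26,26)=(26*31+26)%997=832 -> [562, 365, 29, 832]
  L2: h(562,365)=(562*31+365)%997=838 h(29,832)=(29*31+832)%997=734 -> [838, 734]
  L3: h(838,734)=(838*31+734)%997=790 -> [790]
  root=790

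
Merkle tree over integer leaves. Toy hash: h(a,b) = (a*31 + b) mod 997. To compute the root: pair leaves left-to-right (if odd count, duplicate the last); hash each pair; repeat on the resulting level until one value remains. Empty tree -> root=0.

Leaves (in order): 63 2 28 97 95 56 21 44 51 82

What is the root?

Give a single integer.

L0: [63, 2, 28, 97, 95, 56, 21, 44, 51, 82]
L1: h(63,2)=(63*31+2)%997=958 h(28,97)=(28*31+97)%997=965 h(95,56)=(95*31+56)%997=10 h(21,44)=(21*31+44)%997=695 h(51,82)=(51*31+82)%997=666 -> [958, 965, 10, 695, 666]
L2: h(958,965)=(958*31+965)%997=753 h(10,695)=(10*31+695)%997=8 h(666,666)=(666*31+666)%997=375 -> [753, 8, 375]
L3: h(753,8)=(753*31+8)%997=420 h(375,375)=(375*31+375)%997=36 -> [420, 36]
L4: h(420,36)=(420*31+36)%997=95 -> [95]

Answer: 95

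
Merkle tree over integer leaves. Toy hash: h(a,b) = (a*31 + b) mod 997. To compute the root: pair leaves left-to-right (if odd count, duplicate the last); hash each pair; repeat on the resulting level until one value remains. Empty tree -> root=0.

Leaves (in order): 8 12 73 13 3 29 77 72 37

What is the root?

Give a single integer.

Answer: 899

Derivation:
L0: [8, 12, 73, 13, 3, 29, 77, 72, 37]
L1: h(8,12)=(8*31+12)%997=260 h(73,13)=(73*31+13)%997=282 h(3,29)=(3*31+29)%997=122 h(77,72)=(77*31+72)%997=465 h(37,37)=(37*31+37)%997=187 -> [260, 282, 122, 465, 187]
L2: h(260,282)=(260*31+282)%997=366 h(122,465)=(122*31+465)%997=259 h(187,187)=(187*31+187)%997=2 -> [366, 259, 2]
L3: h(366,259)=(366*31+259)%997=638 h(2,2)=(2*31+2)%997=64 -> [638, 64]
L4: h(638,64)=(638*31+64)%997=899 -> [899]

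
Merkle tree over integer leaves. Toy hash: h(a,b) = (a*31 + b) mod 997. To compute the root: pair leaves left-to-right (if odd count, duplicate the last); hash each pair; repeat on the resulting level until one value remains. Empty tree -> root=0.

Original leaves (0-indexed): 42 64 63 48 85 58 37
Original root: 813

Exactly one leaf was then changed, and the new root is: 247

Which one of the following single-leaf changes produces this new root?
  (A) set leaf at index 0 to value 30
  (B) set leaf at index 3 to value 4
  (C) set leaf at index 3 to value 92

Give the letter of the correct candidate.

Answer: A

Derivation:
Original leaves: [42, 64, 63, 48, 85, 58, 37]
Target new root: 247
Try each candidate change and compute the resulting root:
Candidate A: set leaf[0] = 30 -> leaves = [30, 64, 63, 48, 85, 58, 37]
  L0: [30, 64, 63, 48, 85, 58, 37]
  L1: h(30,64)=(30*31+64)%997=994 h(63,48)=(63*31+48)%997=7 h(85,58)=(85*31+58)%997=699 h(37,37)=(37*31+37)%997=187 -> [994, 7, 699, 187]
  L2: h(994,7)=(994*31+7)%997=911 h(699,187)=(699*31+187)%997=919 -> [911, 919]
  L3: h(911,919)=(911*31+919)%997=247 -> [247]
  root = 247 == target 247  ** MATCH **
Candidate B: set leaf[3] = 4 -> leaves = [42, 64, 63, 4, 85, 58, 37]
  L0: [42, 64, 63, 4, 85, 58, 37]
  L1: h(42,64)=(42*31+64)%997=369 h(63,4)=(63*31+4)%997=960 h(85,58)=(85*31+58)%997=699 h(37,37)=(37*31+37)%997=187 -> [369, 960, 699, 187]
  L2: h(369,960)=(369*31+960)%997=435 h(699,187)=(699*31+187)%997=919 -> [435, 919]
  L3: h(435,919)=(435*31+919)%997=446 -> [446]
  root = 446 != target 247
Candidate C: set leaf[3] = 92 -> leaves = [42, 64, 63, 92, 85, 58, 37]
  L0: [42, 64, 63, 92, 85, 58, 37]
  L1: h(42,64)=(42*31+64)%997=369 h(63,92)=(63*31+92)%997=51 h(85,58)=(85*31+58)%997=699 h(37,37)=(37*31+37)%997=187 -> [369, 51, 699, 187]
  L2: h(369,51)=(369*31+51)%997=523 h(699,187)=(699*31+187)%997=919 -> [523, 919]
  L3: h(523,919)=(523*31+919)%997=183 -> [183]
  root = 183 != target 247
Candidate A produces the target root.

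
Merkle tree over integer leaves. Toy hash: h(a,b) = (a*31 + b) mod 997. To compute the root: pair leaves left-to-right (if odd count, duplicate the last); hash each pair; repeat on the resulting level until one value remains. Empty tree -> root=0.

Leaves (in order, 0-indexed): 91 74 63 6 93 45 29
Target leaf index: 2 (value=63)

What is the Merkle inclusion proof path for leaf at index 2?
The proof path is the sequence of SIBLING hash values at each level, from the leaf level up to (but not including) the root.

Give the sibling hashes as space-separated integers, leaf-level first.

Answer: 6 901 969

Derivation:
L0 (leaves): [91, 74, 63, 6, 93, 45, 29], target index=2
L1: h(91,74)=(91*31+74)%997=901 [pair 0] h(63,6)=(63*31+6)%997=962 [pair 1] h(93,45)=(93*31+45)%997=934 [pair 2] h(29,29)=(29*31+29)%997=928 [pair 3] -> [901, 962, 934, 928]
  Sibling for proof at L0: 6
L2: h(901,962)=(901*31+962)%997=977 [pair 0] h(934,928)=(934*31+928)%997=969 [pair 1] -> [977, 969]
  Sibling for proof at L1: 901
L3: h(977,969)=(977*31+969)%997=349 [pair 0] -> [349]
  Sibling for proof at L2: 969
Root: 349
Proof path (sibling hashes from leaf to root): [6, 901, 969]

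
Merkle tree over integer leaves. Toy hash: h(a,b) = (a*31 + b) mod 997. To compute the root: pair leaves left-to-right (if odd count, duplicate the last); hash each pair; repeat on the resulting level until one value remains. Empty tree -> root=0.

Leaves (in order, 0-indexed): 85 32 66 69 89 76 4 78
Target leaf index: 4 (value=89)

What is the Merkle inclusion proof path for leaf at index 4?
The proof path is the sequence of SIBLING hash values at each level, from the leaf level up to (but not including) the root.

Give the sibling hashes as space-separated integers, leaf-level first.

L0 (leaves): [85, 32, 66, 69, 89, 76, 4, 78], target index=4
L1: h(85,32)=(85*31+32)%997=673 [pair 0] h(66,69)=(66*31+69)%997=121 [pair 1] h(89,76)=(89*31+76)%997=841 [pair 2] h(4,78)=(4*31+78)%997=202 [pair 3] -> [673, 121, 841, 202]
  Sibling for proof at L0: 76
L2: h(673,121)=(673*31+121)%997=47 [pair 0] h(841,202)=(841*31+202)%997=351 [pair 1] -> [47, 351]
  Sibling for proof at L1: 202
L3: h(47,351)=(47*31+351)%997=811 [pair 0] -> [811]
  Sibling for proof at L2: 47
Root: 811
Proof path (sibling hashes from leaf to root): [76, 202, 47]

Answer: 76 202 47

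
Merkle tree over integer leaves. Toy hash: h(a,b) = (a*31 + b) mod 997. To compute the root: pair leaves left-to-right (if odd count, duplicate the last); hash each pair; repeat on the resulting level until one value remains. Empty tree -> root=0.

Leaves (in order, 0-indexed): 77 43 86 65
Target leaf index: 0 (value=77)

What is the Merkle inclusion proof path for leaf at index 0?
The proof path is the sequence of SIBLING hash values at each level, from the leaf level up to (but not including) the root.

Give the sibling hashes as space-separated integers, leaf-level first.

Answer: 43 737

Derivation:
L0 (leaves): [77, 43, 86, 65], target index=0
L1: h(77,43)=(77*31+43)%997=436 [pair 0] h(86,65)=(86*31+65)%997=737 [pair 1] -> [436, 737]
  Sibling for proof at L0: 43
L2: h(436,737)=(436*31+737)%997=295 [pair 0] -> [295]
  Sibling for proof at L1: 737
Root: 295
Proof path (sibling hashes from leaf to root): [43, 737]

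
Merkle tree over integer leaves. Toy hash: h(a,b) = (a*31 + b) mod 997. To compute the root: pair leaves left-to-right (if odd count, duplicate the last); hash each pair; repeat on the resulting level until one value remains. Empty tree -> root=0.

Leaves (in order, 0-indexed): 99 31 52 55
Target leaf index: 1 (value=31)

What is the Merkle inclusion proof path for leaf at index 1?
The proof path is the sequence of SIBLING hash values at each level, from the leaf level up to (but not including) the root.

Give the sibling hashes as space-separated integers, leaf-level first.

L0 (leaves): [99, 31, 52, 55], target index=1
L1: h(99,31)=(99*31+31)%997=109 [pair 0] h(52,55)=(52*31+55)%997=670 [pair 1] -> [109, 670]
  Sibling for proof at L0: 99
L2: h(109,670)=(109*31+670)%997=61 [pair 0] -> [61]
  Sibling for proof at L1: 670
Root: 61
Proof path (sibling hashes from leaf to root): [99, 670]

Answer: 99 670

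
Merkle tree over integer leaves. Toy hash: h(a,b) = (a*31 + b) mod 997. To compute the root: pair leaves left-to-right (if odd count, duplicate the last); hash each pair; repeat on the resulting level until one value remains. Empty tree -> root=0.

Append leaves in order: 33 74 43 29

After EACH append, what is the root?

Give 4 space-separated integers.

Answer: 33 100 488 474

Derivation:
After append 33 (leaves=[33]):
  L0: [33]
  root=33
After append 74 (leaves=[33, 74]):
  L0: [33, 74]
  L1: h(33,74)=(33*31+74)%997=100 -> [100]
  root=100
After append 43 (leaves=[33, 74, 43]):
  L0: [33, 74, 43]
  L1: h(33,74)=(33*31+74)%997=100 h(43,43)=(43*31+43)%997=379 -> [100, 379]
  L2: h(100,379)=(100*31+379)%997=488 -> [488]
  root=488
After append 29 (leaves=[33, 74, 43, 29]):
  L0: [33, 74, 43, 29]
  L1: h(33,74)=(33*31+74)%997=100 h(43,29)=(43*31+29)%997=365 -> [100, 365]
  L2: h(100,365)=(100*31+365)%997=474 -> [474]
  root=474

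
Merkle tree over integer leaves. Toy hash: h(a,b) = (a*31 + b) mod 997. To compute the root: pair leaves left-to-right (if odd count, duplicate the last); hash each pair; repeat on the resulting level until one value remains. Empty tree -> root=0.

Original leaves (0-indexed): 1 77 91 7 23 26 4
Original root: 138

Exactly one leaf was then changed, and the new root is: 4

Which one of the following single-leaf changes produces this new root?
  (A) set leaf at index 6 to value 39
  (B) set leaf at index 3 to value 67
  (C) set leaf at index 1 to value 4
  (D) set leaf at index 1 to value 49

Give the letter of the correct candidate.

Original leaves: [1, 77, 91, 7, 23, 26, 4]
Target new root: 4
Try each candidate change and compute the resulting root:
Candidate A: set leaf[6] = 39 -> leaves = [1, 77, 91, 7, 23, 26, 39]
  L0: [1, 77, 91, 7, 23, 26, 39]
  L1: h(1,77)=(1*31+77)%997=108 h(91,7)=(91*31+7)%997=834 h(23,26)=(23*31+26)%997=739 h(39,39)=(39*31+39)%997=251 -> [108, 834, 739, 251]
  L2: h(108,834)=(108*31+834)%997=194 h(739,251)=(739*31+251)%997=229 -> [194, 229]
  L3: h(194,229)=(194*31+229)%997=261 -> [261]
  root = 261 != target 4
Candidate B: set leaf[3] = 67 -> leaves = [1, 77, 91, 67, 23, 26, 4]
  L0: [1, 77, 91, 67, 23, 26, 4]
  L1: h(1,77)=(1*31+77)%997=108 h(91,67)=(91*31+67)%997=894 h(23,26)=(23*31+26)%997=739 h(4,4)=(4*31+4)%997=128 -> [108, 894, 739, 128]
  L2: h(108,894)=(108*31+894)%997=254 h(739,128)=(739*31+128)%997=106 -> [254, 106]
  L3: h(254,106)=(254*31+106)%997=4 -> [4]
  root = 4 == target 4  ** MATCH **
Candidate C: set leaf[1] = 4 -> leaves = [1, 4, 91, 7, 23, 26, 4]
  L0: [1, 4, 91, 7, 23, 26, 4]
  L1: h(1,4)=(1*31+4)%997=35 h(91,7)=(91*31+7)%997=834 h(23,26)=(23*31+26)%997=739 h(4,4)=(4*31+4)%997=128 -> [35, 834, 739, 128]
  L2: h(35,834)=(35*31+834)%997=922 h(739,128)=(739*31+128)%997=106 -> [922, 106]
  L3: h(922,106)=(922*31+106)%997=772 -> [772]
  root = 772 != target 4
Candidate D: set leaf[1] = 49 -> leaves = [1, 49, 91, 7, 23, 26, 4]
  L0: [1, 49, 91, 7, 23, 26, 4]
  L1: h(1,49)=(1*31+49)%997=80 h(91,7)=(91*31+7)%997=834 h(23,26)=(23*31+26)%997=739 h(4,4)=(4*31+4)%997=128 -> [80, 834, 739, 128]
  L2: h(80,834)=(80*31+834)%997=323 h(739,128)=(739*31+128)%997=106 -> [323, 106]
  L3: h(323,106)=(323*31+106)%997=149 -> [149]
  root = 149 != target 4
Candidate B produces the target root.

Answer: B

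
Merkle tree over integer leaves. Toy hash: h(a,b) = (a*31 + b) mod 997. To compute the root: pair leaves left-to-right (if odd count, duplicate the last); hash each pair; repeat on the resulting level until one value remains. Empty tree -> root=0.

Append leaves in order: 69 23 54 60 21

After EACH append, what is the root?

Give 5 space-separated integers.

After append 69 (leaves=[69]):
  L0: [69]
  root=69
After append 23 (leaves=[69, 23]):
  L0: [69, 23]
  L1: h(69,23)=(69*31+23)%997=168 -> [168]
  root=168
After append 54 (leaves=[69, 23, 54]):
  L0: [69, 23, 54]
  L1: h(69,23)=(69*31+23)%997=168 h(54,54)=(54*31+54)%997=731 -> [168, 731]
  L2: h(168,731)=(168*31+731)%997=954 -> [954]
  root=954
After append 60 (leaves=[69, 23, 54, 60]):
  L0: [69, 23, 54, 60]
  L1: h(69,23)=(69*31+23)%997=168 h(54,60)=(54*31+60)%997=737 -> [168, 737]
  L2: h(168,737)=(168*31+737)%997=960 -> [960]
  root=960
After append 21 (leaves=[69, 23, 54, 60, 21]):
  L0: [69, 23, 54, 60, 21]
  L1: h(69,23)=(69*31+23)%997=168 h(54,60)=(54*31+60)%997=737 h(21,21)=(21*31+21)%997=672 -> [168, 737, 672]
  L2: h(168,737)=(168*31+737)%997=960 h(672,672)=(672*31+672)%997=567 -> [960, 567]
  L3: h(960,567)=(960*31+567)%997=417 -> [417]
  root=417

Answer: 69 168 954 960 417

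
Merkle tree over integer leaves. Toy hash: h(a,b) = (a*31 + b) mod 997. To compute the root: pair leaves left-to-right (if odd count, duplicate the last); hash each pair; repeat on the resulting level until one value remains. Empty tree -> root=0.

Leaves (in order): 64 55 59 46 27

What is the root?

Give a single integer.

Answer: 405

Derivation:
L0: [64, 55, 59, 46, 27]
L1: h(64,55)=(64*31+55)%997=45 h(59,46)=(59*31+46)%997=878 h(27,27)=(27*31+27)%997=864 -> [45, 878, 864]
L2: h(45,878)=(45*31+878)%997=279 h(864,864)=(864*31+864)%997=729 -> [279, 729]
L3: h(279,729)=(279*31+729)%997=405 -> [405]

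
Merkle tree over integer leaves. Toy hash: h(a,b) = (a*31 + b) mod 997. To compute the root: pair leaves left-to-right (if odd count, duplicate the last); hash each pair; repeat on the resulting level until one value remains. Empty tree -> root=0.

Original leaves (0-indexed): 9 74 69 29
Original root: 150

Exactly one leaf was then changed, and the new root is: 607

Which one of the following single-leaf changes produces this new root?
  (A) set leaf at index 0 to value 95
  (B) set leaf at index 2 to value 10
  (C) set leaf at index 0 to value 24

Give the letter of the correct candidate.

Original leaves: [9, 74, 69, 29]
Target new root: 607
Try each candidate change and compute the resulting root:
Candidate A: set leaf[0] = 95 -> leaves = [95, 74, 69, 29]
  L0: [95, 74, 69, 29]
  L1: h(95,74)=(95*31+74)%997=28 h(69,29)=(69*31+29)%997=174 -> [28, 174]
  L2: h(28,174)=(28*31+174)%997=45 -> [45]
  root = 45 != target 607
Candidate B: set leaf[2] = 10 -> leaves = [9, 74, 10, 29]
  L0: [9, 74, 10, 29]
  L1: h(9,74)=(9*31+74)%997=353 h(10,29)=(10*31+29)%997=339 -> [353, 339]
  L2: h(353,339)=(353*31+339)%997=315 -> [315]
  root = 315 != target 607
Candidate C: set leaf[0] = 24 -> leaves = [24, 74, 69, 29]
  L0: [24, 74, 69, 29]
  L1: h(24,74)=(24*31+74)%997=818 h(69,29)=(69*31+29)%997=174 -> [818, 174]
  L2: h(818,174)=(818*31+174)%997=607 -> [607]
  root = 607 == target 607  ** MATCH **
Candidate C produces the target root.

Answer: C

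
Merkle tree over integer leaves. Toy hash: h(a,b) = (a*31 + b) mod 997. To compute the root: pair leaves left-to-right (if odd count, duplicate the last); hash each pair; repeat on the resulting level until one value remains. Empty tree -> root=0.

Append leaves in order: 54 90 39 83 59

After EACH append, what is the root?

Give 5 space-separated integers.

After append 54 (leaves=[54]):
  L0: [54]
  root=54
After append 90 (leaves=[54, 90]):
  L0: [54, 90]
  L1: h(54,90)=(54*31+90)%997=767 -> [767]
  root=767
After append 39 (leaves=[54, 90, 39]):
  L0: [54, 90, 39]
  L1: h(54,90)=(54*31+90)%997=767 h(39,39)=(39*31+39)%997=251 -> [767, 251]
  L2: h(767,251)=(767*31+251)%997=100 -> [100]
  root=100
After append 83 (leaves=[54, 90, 39, 83]):
  L0: [54, 90, 39, 83]
  L1: h(54,90)=(54*31+90)%997=767 h(39,83)=(39*31+83)%997=295 -> [767, 295]
  L2: h(767,295)=(767*31+295)%997=144 -> [144]
  root=144
After append 59 (leaves=[54, 90, 39, 83, 59]):
  L0: [54, 90, 39, 83, 59]
  L1: h(54,90)=(54*31+90)%997=767 h(39,83)=(39*31+83)%997=295 h(59,59)=(59*31+59)%997=891 -> [767, 295, 891]
  L2: h(767,295)=(767*31+295)%997=144 h(891,891)=(891*31+891)%997=596 -> [144, 596]
  L3: h(144,596)=(144*31+596)%997=75 -> [75]
  root=75

Answer: 54 767 100 144 75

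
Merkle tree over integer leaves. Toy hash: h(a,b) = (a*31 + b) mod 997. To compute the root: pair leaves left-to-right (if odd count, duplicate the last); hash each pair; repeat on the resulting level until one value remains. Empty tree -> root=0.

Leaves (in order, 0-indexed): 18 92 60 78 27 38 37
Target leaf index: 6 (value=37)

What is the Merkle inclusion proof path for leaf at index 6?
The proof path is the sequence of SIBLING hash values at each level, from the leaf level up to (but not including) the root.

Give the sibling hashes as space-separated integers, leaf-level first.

L0 (leaves): [18, 92, 60, 78, 27, 38, 37], target index=6
L1: h(18,92)=(18*31+92)%997=650 [pair 0] h(60,78)=(60*31+78)%997=941 [pair 1] h(27,38)=(27*31+38)%997=875 [pair 2] h(37,37)=(37*31+37)%997=187 [pair 3] -> [650, 941, 875, 187]
  Sibling for proof at L0: 37
L2: h(650,941)=(650*31+941)%997=154 [pair 0] h(875,187)=(875*31+187)%997=393 [pair 1] -> [154, 393]
  Sibling for proof at L1: 875
L3: h(154,393)=(154*31+393)%997=182 [pair 0] -> [182]
  Sibling for proof at L2: 154
Root: 182
Proof path (sibling hashes from leaf to root): [37, 875, 154]

Answer: 37 875 154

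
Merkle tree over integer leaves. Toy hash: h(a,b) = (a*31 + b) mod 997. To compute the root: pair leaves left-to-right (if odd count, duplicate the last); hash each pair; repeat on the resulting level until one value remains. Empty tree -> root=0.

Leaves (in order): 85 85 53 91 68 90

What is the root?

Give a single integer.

Answer: 248

Derivation:
L0: [85, 85, 53, 91, 68, 90]
L1: h(85,85)=(85*31+85)%997=726 h(53,91)=(53*31+91)%997=737 h(68,90)=(68*31+90)%997=204 -> [726, 737, 204]
L2: h(726,737)=(726*31+737)%997=312 h(204,204)=(204*31+204)%997=546 -> [312, 546]
L3: h(312,546)=(312*31+546)%997=248 -> [248]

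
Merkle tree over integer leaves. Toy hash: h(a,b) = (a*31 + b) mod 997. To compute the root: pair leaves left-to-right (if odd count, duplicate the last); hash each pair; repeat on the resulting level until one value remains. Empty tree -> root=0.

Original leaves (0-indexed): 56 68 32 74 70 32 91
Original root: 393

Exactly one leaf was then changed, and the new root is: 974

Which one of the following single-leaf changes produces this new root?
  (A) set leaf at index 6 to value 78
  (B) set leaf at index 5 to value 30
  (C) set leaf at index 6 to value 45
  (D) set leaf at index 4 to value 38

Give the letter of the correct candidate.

Answer: A

Derivation:
Original leaves: [56, 68, 32, 74, 70, 32, 91]
Target new root: 974
Try each candidate change and compute the resulting root:
Candidate A: set leaf[6] = 78 -> leaves = [56, 68, 32, 74, 70, 32, 78]
  L0: [56, 68, 32, 74, 70, 32, 78]
  L1: h(56,68)=(56*31+68)%997=807 h(32,74)=(32*31+74)%997=69 h(70,32)=(70*31+32)%997=208 h(78,78)=(78*31+78)%997=502 -> [807, 69, 208, 502]
  L2: h(807,69)=(807*31+69)%997=161 h(208,502)=(208*31+502)%997=968 -> [161, 968]
  L3: h(161,968)=(161*31+968)%997=974 -> [974]
  root = 974 == target 974  ** MATCH **
Candidate B: set leaf[5] = 30 -> leaves = [56, 68, 32, 74, 70, 30, 91]
  L0: [56, 68, 32, 74, 70, 30, 91]
  L1: h(56,68)=(56*31+68)%997=807 h(32,74)=(32*31+74)%997=69 h(70,30)=(70*31+30)%997=206 h(91,91)=(91*31+91)%997=918 -> [807, 69, 206, 918]
  L2: h(807,69)=(807*31+69)%997=161 h(206,918)=(206*31+918)%997=325 -> [161, 325]
  L3: h(161,325)=(161*31+325)%997=331 -> [331]
  root = 331 != target 974
Candidate C: set leaf[6] = 45 -> leaves = [56, 68, 32, 74, 70, 32, 45]
  L0: [56, 68, 32, 74, 70, 32, 45]
  L1: h(56,68)=(56*31+68)%997=807 h(32,74)=(32*31+74)%997=69 h(70,32)=(70*31+32)%997=208 h(45,45)=(45*31+45)%997=443 -> [807, 69, 208, 443]
  L2: h(807,69)=(807*31+69)%997=161 h(208,443)=(208*31+443)%997=909 -> [161, 909]
  L3: h(161,909)=(161*31+909)%997=915 -> [915]
  root = 915 != target 974
Candidate D: set leaf[4] = 38 -> leaves = [56, 68, 32, 74, 38, 32, 91]
  L0: [56, 68, 32, 74, 38, 32, 91]
  L1: h(56,68)=(56*31+68)%997=807 h(32,74)=(32*31+74)%997=69 h(38,32)=(38*31+32)%997=213 h(91,91)=(91*31+91)%997=918 -> [807, 69, 213, 918]
  L2: h(807,69)=(807*31+69)%997=161 h(213,918)=(213*31+918)%997=542 -> [161, 542]
  L3: h(161,542)=(161*31+542)%997=548 -> [548]
  root = 548 != target 974
Candidate A produces the target root.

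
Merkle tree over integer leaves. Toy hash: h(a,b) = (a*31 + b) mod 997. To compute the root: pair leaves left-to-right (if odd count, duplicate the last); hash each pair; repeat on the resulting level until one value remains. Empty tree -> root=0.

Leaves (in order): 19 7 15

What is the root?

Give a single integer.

L0: [19, 7, 15]
L1: h(19,7)=(19*31+7)%997=596 h(15,15)=(15*31+15)%997=480 -> [596, 480]
L2: h(596,480)=(596*31+480)%997=13 -> [13]

Answer: 13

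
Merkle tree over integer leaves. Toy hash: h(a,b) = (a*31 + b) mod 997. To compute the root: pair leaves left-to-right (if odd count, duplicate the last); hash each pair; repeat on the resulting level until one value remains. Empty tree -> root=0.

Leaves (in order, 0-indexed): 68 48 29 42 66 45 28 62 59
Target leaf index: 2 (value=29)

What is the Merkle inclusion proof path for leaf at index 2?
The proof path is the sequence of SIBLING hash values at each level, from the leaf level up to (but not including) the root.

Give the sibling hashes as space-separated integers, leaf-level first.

L0 (leaves): [68, 48, 29, 42, 66, 45, 28, 62, 59], target index=2
L1: h(68,48)=(68*31+48)%997=162 [pair 0] h(29,42)=(29*31+42)%997=941 [pair 1] h(66,45)=(66*31+45)%997=97 [pair 2] h(28,62)=(28*31+62)%997=930 [pair 3] h(59,59)=(59*31+59)%997=891 [pair 4] -> [162, 941, 97, 930, 891]
  Sibling for proof at L0: 42
L2: h(162,941)=(162*31+941)%997=978 [pair 0] h(97,930)=(97*31+930)%997=946 [pair 1] h(891,891)=(891*31+891)%997=596 [pair 2] -> [978, 946, 596]
  Sibling for proof at L1: 162
L3: h(978,946)=(978*31+946)%997=357 [pair 0] h(596,596)=(596*31+596)%997=129 [pair 1] -> [357, 129]
  Sibling for proof at L2: 946
L4: h(357,129)=(357*31+129)%997=229 [pair 0] -> [229]
  Sibling for proof at L3: 129
Root: 229
Proof path (sibling hashes from leaf to root): [42, 162, 946, 129]

Answer: 42 162 946 129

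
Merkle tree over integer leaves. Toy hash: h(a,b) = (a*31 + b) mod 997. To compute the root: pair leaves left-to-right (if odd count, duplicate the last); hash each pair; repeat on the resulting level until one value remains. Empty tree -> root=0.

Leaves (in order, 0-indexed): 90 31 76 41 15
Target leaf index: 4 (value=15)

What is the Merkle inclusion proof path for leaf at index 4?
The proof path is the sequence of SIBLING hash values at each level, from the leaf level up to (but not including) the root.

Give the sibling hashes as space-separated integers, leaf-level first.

Answer: 15 480 118

Derivation:
L0 (leaves): [90, 31, 76, 41, 15], target index=4
L1: h(90,31)=(90*31+31)%997=827 [pair 0] h(76,41)=(76*31+41)%997=403 [pair 1] h(15,15)=(15*31+15)%997=480 [pair 2] -> [827, 403, 480]
  Sibling for proof at L0: 15
L2: h(827,403)=(827*31+403)%997=118 [pair 0] h(480,480)=(480*31+480)%997=405 [pair 1] -> [118, 405]
  Sibling for proof at L1: 480
L3: h(118,405)=(118*31+405)%997=75 [pair 0] -> [75]
  Sibling for proof at L2: 118
Root: 75
Proof path (sibling hashes from leaf to root): [15, 480, 118]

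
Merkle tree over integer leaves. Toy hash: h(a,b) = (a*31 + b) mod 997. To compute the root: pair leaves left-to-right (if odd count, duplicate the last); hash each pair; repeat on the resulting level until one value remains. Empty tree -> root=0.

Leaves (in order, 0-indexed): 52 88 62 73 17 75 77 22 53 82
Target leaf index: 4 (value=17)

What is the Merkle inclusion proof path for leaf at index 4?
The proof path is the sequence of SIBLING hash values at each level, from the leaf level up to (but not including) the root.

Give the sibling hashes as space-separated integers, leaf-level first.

Answer: 75 415 857 713

Derivation:
L0 (leaves): [52, 88, 62, 73, 17, 75, 77, 22, 53, 82], target index=4
L1: h(52,88)=(52*31+88)%997=703 [pair 0] h(62,73)=(62*31+73)%997=1 [pair 1] h(17,75)=(17*31+75)%997=602 [pair 2] h(77,22)=(77*31+22)%997=415 [pair 3] h(53,82)=(53*31+82)%997=728 [pair 4] -> [703, 1, 602, 415, 728]
  Sibling for proof at L0: 75
L2: h(703,1)=(703*31+1)%997=857 [pair 0] h(602,415)=(602*31+415)%997=134 [pair 1] h(728,728)=(728*31+728)%997=365 [pair 2] -> [857, 134, 365]
  Sibling for proof at L1: 415
L3: h(857,134)=(857*31+134)%997=779 [pair 0] h(365,365)=(365*31+365)%997=713 [pair 1] -> [779, 713]
  Sibling for proof at L2: 857
L4: h(779,713)=(779*31+713)%997=934 [pair 0] -> [934]
  Sibling for proof at L3: 713
Root: 934
Proof path (sibling hashes from leaf to root): [75, 415, 857, 713]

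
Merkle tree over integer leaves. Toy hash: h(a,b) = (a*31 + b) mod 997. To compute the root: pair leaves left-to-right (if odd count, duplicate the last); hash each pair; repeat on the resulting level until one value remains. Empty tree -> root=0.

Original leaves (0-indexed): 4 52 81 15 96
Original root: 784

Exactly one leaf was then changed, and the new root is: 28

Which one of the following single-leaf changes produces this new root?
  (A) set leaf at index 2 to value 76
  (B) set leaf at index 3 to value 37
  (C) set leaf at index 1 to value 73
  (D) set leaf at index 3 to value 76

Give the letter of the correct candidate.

Answer: C

Derivation:
Original leaves: [4, 52, 81, 15, 96]
Target new root: 28
Try each candidate change and compute the resulting root:
Candidate A: set leaf[2] = 76 -> leaves = [4, 52, 76, 15, 96]
  L0: [4, 52, 76, 15, 96]
  L1: h(4,52)=(4*31+52)%997=176 h(76,15)=(76*31+15)%997=377 h(96,96)=(96*31+96)%997=81 -> [176, 377, 81]
  L2: h(176,377)=(176*31+377)%997=848 h(81,81)=(81*31+81)%997=598 -> [848, 598]
  L3: h(848,598)=(848*31+598)%997=964 -> [964]
  root = 964 != target 28
Candidate B: set leaf[3] = 37 -> leaves = [4, 52, 81, 37, 96]
  L0: [4, 52, 81, 37, 96]
  L1: h(4,52)=(4*31+52)%997=176 h(81,37)=(81*31+37)%997=554 h(96,96)=(96*31+96)%997=81 -> [176, 554, 81]
  L2: h(176,554)=(176*31+554)%997=28 h(81,81)=(81*31+81)%997=598 -> [28, 598]
  L3: h(28,598)=(28*31+598)%997=469 -> [469]
  root = 469 != target 28
Candidate C: set leaf[1] = 73 -> leaves = [4, 73, 81, 15, 96]
  L0: [4, 73, 81, 15, 96]
  L1: h(4,73)=(4*31+73)%997=197 h(81,15)=(81*31+15)%997=532 h(96,96)=(96*31+96)%997=81 -> [197, 532, 81]
  L2: h(197,532)=(197*31+532)%997=657 h(81,81)=(81*31+81)%997=598 -> [657, 598]
  L3: h(657,598)=(657*31+598)%997=28 -> [28]
  root = 28 == target 28  ** MATCH **
Candidate D: set leaf[3] = 76 -> leaves = [4, 52, 81, 76, 96]
  L0: [4, 52, 81, 76, 96]
  L1: h(4,52)=(4*31+52)%997=176 h(81,76)=(81*31+76)%997=593 h(96,96)=(96*31+96)%997=81 -> [176, 593, 81]
  L2: h(176,593)=(176*31+593)%997=67 h(81,81)=(81*31+81)%997=598 -> [67, 598]
  L3: h(67,598)=(67*31+598)%997=681 -> [681]
  root = 681 != target 28
Candidate C produces the target root.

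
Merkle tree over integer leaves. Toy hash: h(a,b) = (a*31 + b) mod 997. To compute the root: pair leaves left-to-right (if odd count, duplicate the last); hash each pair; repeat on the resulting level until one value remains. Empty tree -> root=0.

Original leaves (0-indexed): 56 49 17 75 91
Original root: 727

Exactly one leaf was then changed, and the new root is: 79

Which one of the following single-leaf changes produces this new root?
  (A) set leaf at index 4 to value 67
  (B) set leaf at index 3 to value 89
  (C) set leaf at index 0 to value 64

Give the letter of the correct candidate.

Answer: A

Derivation:
Original leaves: [56, 49, 17, 75, 91]
Target new root: 79
Try each candidate change and compute the resulting root:
Candidate A: set leaf[4] = 67 -> leaves = [56, 49, 17, 75, 67]
  L0: [56, 49, 17, 75, 67]
  L1: h(56,49)=(56*31+49)%997=788 h(17,75)=(17*31+75)%997=602 h(67,67)=(67*31+67)%997=150 -> [788, 602, 150]
  L2: h(788,602)=(788*31+602)%997=105 h(150,150)=(150*31+150)%997=812 -> [105, 812]
  L3: h(105,812)=(105*31+812)%997=79 -> [79]
  root = 79 == target 79  ** MATCH **
Candidate B: set leaf[3] = 89 -> leaves = [56, 49, 17, 89, 91]
  L0: [56, 49, 17, 89, 91]
  L1: h(56,49)=(56*31+49)%997=788 h(17,89)=(17*31+89)%997=616 h(91,91)=(91*31+91)%997=918 -> [788, 616, 918]
  L2: h(788,616)=(788*31+616)%997=119 h(918,918)=(918*31+918)%997=463 -> [119, 463]
  L3: h(119,463)=(119*31+463)%997=164 -> [164]
  root = 164 != target 79
Candidate C: set leaf[0] = 64 -> leaves = [64, 49, 17, 75, 91]
  L0: [64, 49, 17, 75, 91]
  L1: h(64,49)=(64*31+49)%997=39 h(17,75)=(17*31+75)%997=602 h(91,91)=(91*31+91)%997=918 -> [39, 602, 918]
  L2: h(39,602)=(39*31+602)%997=814 h(918,918)=(918*31+918)%997=463 -> [814, 463]
  L3: h(814,463)=(814*31+463)%997=772 -> [772]
  root = 772 != target 79
Candidate A produces the target root.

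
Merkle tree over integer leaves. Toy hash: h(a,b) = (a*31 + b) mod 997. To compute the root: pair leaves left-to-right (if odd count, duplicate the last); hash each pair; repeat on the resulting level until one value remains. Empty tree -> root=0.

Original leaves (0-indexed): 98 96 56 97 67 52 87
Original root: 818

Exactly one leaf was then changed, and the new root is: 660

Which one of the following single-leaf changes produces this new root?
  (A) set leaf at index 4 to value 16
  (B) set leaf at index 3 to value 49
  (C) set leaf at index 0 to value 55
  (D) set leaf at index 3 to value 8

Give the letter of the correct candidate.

Original leaves: [98, 96, 56, 97, 67, 52, 87]
Target new root: 660
Try each candidate change and compute the resulting root:
Candidate A: set leaf[4] = 16 -> leaves = [98, 96, 56, 97, 16, 52, 87]
  L0: [98, 96, 56, 97, 16, 52, 87]
  L1: h(98,96)=(98*31+96)%997=143 h(56,97)=(56*31+97)%997=836 h(16,52)=(16*31+52)%997=548 h(87,87)=(87*31+87)%997=790 -> [143, 836, 548, 790]
  L2: h(143,836)=(143*31+836)%997=284 h(548,790)=(548*31+790)%997=829 -> [284, 829]
  L3: h(284,829)=(284*31+829)%997=660 -> [660]
  root = 660 == target 660  ** MATCH **
Candidate B: set leaf[3] = 49 -> leaves = [98, 96, 56, 49, 67, 52, 87]
  L0: [98, 96, 56, 49, 67, 52, 87]
  L1: h(98,96)=(98*31+96)%997=143 h(56,49)=(56*31+49)%997=788 h(67,52)=(67*31+52)%997=135 h(87,87)=(87*31+87)%997=790 -> [143, 788, 135, 790]
  L2: h(143,788)=(143*31+788)%997=236 h(135,790)=(135*31+790)%997=987 -> [236, 987]
  L3: h(236,987)=(236*31+987)%997=327 -> [327]
  root = 327 != target 660
Candidate C: set leaf[0] = 55 -> leaves = [55, 96, 56, 97, 67, 52, 87]
  L0: [55, 96, 56, 97, 67, 52, 87]
  L1: h(55,96)=(55*31+96)%997=804 h(56,97)=(56*31+97)%997=836 h(67,52)=(67*31+52)%997=135 h(87,87)=(87*31+87)%997=790 -> [804, 836, 135, 790]
  L2: h(804,836)=(804*31+836)%997=835 h(135,790)=(135*31+790)%997=987 -> [835, 987]
  L3: h(835,987)=(835*31+987)%997=950 -> [950]
  root = 950 != target 660
Candidate D: set leaf[3] = 8 -> leaves = [98, 96, 56, 8, 67, 52, 87]
  L0: [98, 96, 56, 8, 67, 52, 87]
  L1: h(98,96)=(98*31+96)%997=143 h(56,8)=(56*31+8)%997=747 h(67,52)=(67*31+52)%997=135 h(87,87)=(87*31+87)%997=790 -> [143, 747, 135, 790]
  L2: h(143,747)=(143*31+747)%997=195 h(135,790)=(135*31+790)%997=987 -> [195, 987]
  L3: h(195,987)=(195*31+987)%997=53 -> [53]
  root = 53 != target 660
Candidate A produces the target root.

Answer: A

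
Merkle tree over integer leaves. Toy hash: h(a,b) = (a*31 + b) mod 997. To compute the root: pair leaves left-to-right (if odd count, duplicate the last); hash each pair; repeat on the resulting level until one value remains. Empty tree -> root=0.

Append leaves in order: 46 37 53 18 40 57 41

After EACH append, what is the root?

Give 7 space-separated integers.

Answer: 46 466 190 155 900 447 462

Derivation:
After append 46 (leaves=[46]):
  L0: [46]
  root=46
After append 37 (leaves=[46, 37]):
  L0: [46, 37]
  L1: h(46,37)=(46*31+37)%997=466 -> [466]
  root=466
After append 53 (leaves=[46, 37, 53]):
  L0: [46, 37, 53]
  L1: h(46,37)=(46*31+37)%997=466 h(53,53)=(53*31+53)%997=699 -> [466, 699]
  L2: h(466,699)=(466*31+699)%997=190 -> [190]
  root=190
After append 18 (leaves=[46, 37, 53, 18]):
  L0: [46, 37, 53, 18]
  L1: h(46,37)=(46*31+37)%997=466 h(53,18)=(53*31+18)%997=664 -> [466, 664]
  L2: h(466,664)=(466*31+664)%997=155 -> [155]
  root=155
After append 40 (leaves=[46, 37, 53, 18, 40]):
  L0: [46, 37, 53, 18, 40]
  L1: h(46,37)=(46*31+37)%997=466 h(53,18)=(53*31+18)%997=664 h(40,40)=(40*31+40)%997=283 -> [466, 664, 283]
  L2: h(466,664)=(466*31+664)%997=155 h(283,283)=(283*31+283)%997=83 -> [155, 83]
  L3: h(155,83)=(155*31+83)%997=900 -> [900]
  root=900
After append 57 (leaves=[46, 37, 53, 18, 40, 57]):
  L0: [46, 37, 53, 18, 40, 57]
  L1: h(46,37)=(46*31+37)%997=466 h(53,18)=(53*31+18)%997=664 h(40,57)=(40*31+57)%997=300 -> [466, 664, 300]
  L2: h(466,664)=(466*31+664)%997=155 h(300,300)=(300*31+300)%997=627 -> [155, 627]
  L3: h(155,627)=(155*31+627)%997=447 -> [447]
  root=447
After append 41 (leaves=[46, 37, 53, 18, 40, 57, 41]):
  L0: [46, 37, 53, 18, 40, 57, 41]
  L1: h(46,37)=(46*31+37)%997=466 h(53,18)=(53*31+18)%997=664 h(40,57)=(40*31+57)%997=300 h(41,41)=(41*31+41)%997=315 -> [466, 664, 300, 315]
  L2: h(466,664)=(466*31+664)%997=155 h(300,315)=(300*31+315)%997=642 -> [155, 642]
  L3: h(155,642)=(155*31+642)%997=462 -> [462]
  root=462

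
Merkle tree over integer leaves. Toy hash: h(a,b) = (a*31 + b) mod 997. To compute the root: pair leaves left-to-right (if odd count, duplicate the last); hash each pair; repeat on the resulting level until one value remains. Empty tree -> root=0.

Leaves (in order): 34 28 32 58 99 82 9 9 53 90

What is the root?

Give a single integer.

L0: [34, 28, 32, 58, 99, 82, 9, 9, 53, 90]
L1: h(34,28)=(34*31+28)%997=85 h(32,58)=(32*31+58)%997=53 h(99,82)=(99*31+82)%997=160 h(9,9)=(9*31+9)%997=288 h(53,90)=(53*31+90)%997=736 -> [85, 53, 160, 288, 736]
L2: h(85,53)=(85*31+53)%997=694 h(160,288)=(160*31+288)%997=263 h(736,736)=(736*31+736)%997=621 -> [694, 263, 621]
L3: h(694,263)=(694*31+263)%997=840 h(621,621)=(621*31+621)%997=929 -> [840, 929]
L4: h(840,929)=(840*31+929)%997=50 -> [50]

Answer: 50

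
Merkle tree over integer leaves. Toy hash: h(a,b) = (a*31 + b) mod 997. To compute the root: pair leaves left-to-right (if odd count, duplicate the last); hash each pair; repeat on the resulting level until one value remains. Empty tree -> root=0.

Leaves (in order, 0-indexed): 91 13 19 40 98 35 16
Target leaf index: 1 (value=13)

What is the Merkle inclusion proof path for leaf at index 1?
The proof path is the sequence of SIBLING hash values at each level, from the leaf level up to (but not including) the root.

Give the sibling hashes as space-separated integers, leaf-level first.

L0 (leaves): [91, 13, 19, 40, 98, 35, 16], target index=1
L1: h(91,13)=(91*31+13)%997=840 [pair 0] h(19,40)=(19*31+40)%997=629 [pair 1] h(98,35)=(98*31+35)%997=82 [pair 2] h(16,16)=(16*31+16)%997=512 [pair 3] -> [840, 629, 82, 512]
  Sibling for proof at L0: 91
L2: h(840,629)=(840*31+629)%997=747 [pair 0] h(82,512)=(82*31+512)%997=63 [pair 1] -> [747, 63]
  Sibling for proof at L1: 629
L3: h(747,63)=(747*31+63)%997=289 [pair 0] -> [289]
  Sibling for proof at L2: 63
Root: 289
Proof path (sibling hashes from leaf to root): [91, 629, 63]

Answer: 91 629 63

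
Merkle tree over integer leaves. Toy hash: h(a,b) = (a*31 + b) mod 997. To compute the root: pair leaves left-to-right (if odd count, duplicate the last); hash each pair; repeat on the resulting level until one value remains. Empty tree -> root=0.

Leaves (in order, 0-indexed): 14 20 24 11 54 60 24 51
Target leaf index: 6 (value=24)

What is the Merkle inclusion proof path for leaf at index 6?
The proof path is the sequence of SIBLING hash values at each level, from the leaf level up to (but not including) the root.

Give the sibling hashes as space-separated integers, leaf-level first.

Answer: 51 737 871

Derivation:
L0 (leaves): [14, 20, 24, 11, 54, 60, 24, 51], target index=6
L1: h(14,20)=(14*31+20)%997=454 [pair 0] h(24,11)=(24*31+11)%997=755 [pair 1] h(54,60)=(54*31+60)%997=737 [pair 2] h(24,51)=(24*31+51)%997=795 [pair 3] -> [454, 755, 737, 795]
  Sibling for proof at L0: 51
L2: h(454,755)=(454*31+755)%997=871 [pair 0] h(737,795)=(737*31+795)%997=711 [pair 1] -> [871, 711]
  Sibling for proof at L1: 737
L3: h(871,711)=(871*31+711)%997=793 [pair 0] -> [793]
  Sibling for proof at L2: 871
Root: 793
Proof path (sibling hashes from leaf to root): [51, 737, 871]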